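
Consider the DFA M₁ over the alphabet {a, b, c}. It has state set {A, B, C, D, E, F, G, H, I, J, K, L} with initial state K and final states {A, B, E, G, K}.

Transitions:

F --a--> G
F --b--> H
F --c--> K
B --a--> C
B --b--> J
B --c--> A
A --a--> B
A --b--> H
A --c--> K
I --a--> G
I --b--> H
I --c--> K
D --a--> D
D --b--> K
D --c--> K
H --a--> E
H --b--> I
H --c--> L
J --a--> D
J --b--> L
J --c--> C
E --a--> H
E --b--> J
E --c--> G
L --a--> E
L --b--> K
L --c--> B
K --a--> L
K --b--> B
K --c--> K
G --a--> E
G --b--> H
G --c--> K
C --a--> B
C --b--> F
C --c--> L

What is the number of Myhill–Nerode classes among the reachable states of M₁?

8

Initial partition by acceptance: {A,B,E,G,K} | {C,D,F,H,I,J,L}.
On input a, block {A,B,E,G,K} splits into {B,E,K} and {A,G}.
Refine {B,E,K} on symbol b: members go to different blocks, giving {B,E} and {K}.
Split {C,D,F,H,I,J,L} by δ(·,a) → {C,H,L} and {D,J} and {F,I}.
On input b, block {C,H,L} splits into {C,H} and {L}.
On input b, block {D,J} splits into {D} and {J}.
Stable partition: {B,E} | {C,H} | {A,G} | {K} | {D} | {F,I} | {L} | {J} — 8 equivalence classes.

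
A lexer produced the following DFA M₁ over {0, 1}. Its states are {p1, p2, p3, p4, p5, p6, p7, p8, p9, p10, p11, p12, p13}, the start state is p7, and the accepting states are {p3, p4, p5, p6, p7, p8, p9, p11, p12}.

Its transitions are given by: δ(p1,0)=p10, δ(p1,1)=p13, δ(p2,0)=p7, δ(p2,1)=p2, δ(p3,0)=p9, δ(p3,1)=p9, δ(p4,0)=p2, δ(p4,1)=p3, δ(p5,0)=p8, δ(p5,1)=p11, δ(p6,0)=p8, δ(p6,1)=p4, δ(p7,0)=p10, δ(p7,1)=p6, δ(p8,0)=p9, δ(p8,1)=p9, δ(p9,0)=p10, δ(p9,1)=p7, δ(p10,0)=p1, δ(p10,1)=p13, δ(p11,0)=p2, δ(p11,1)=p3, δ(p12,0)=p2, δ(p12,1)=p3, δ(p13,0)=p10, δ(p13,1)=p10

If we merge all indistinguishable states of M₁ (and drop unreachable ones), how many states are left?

7

First remove the unreachable states {p5,p11,p12}; 10 states remain.
Initial partition by acceptance: {p3,p4,p6,p7,p8,p9} | {p1,p2,p10,p13}.
Refine {p3,p4,p6,p7,p8,p9} on symbol 0: members go to different blocks, giving {p3,p6,p8} and {p4,p7,p9}.
Refine {p3,p6,p8} on symbol 0: members go to different blocks, giving {p3,p8} and {p6}.
Split {p1,p2,p10,p13} by δ(·,0) → {p1,p10,p13} and {p2}.
On input 0, block {p4,p7,p9} splits into {p7,p9} and {p4}.
Split {p7,p9} by δ(·,1) → {p7} and {p9}.
No further refinement is possible. Final partition (7 blocks): {p3,p8} | {p1,p10,p13} | {p7} | {p6} | {p2} | {p4} | {p9}.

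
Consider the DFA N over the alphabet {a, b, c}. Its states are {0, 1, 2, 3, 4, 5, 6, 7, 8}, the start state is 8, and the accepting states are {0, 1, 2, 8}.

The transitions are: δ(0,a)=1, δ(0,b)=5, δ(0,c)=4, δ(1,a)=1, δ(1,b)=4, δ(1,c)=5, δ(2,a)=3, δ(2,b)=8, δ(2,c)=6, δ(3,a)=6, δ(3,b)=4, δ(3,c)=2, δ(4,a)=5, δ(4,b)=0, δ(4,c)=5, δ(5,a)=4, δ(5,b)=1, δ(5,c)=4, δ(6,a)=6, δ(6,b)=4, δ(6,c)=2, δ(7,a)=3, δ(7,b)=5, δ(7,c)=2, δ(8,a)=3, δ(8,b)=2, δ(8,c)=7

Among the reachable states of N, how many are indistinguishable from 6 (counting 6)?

3

All states are reachable from the start state.
Start with accepting vs non-accepting: {0,1,2,8} | {3,4,5,6,7}.
Refine {0,1,2,8} on symbol a: members go to different blocks, giving {0,1} and {2,8}.
Split {3,4,5,6,7} by δ(·,b) → {3,6,7} and {4,5}.
Stable partition: {0,1} | {3,6,7} | {2,8} | {4,5} — 4 equivalence classes.
The equivalence class containing 6 is {3,6,7}, of size 3.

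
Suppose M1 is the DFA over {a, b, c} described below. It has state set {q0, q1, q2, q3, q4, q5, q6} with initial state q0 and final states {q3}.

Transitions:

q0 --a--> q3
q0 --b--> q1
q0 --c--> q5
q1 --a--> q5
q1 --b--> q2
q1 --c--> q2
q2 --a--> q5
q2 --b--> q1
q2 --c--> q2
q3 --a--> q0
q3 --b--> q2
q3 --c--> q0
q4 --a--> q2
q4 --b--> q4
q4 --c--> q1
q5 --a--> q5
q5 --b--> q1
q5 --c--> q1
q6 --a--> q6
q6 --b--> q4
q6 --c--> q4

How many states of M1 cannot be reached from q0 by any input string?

Starting at q0 and following transitions, the reachable set is {q0, q1, q2, q3, q5}. That leaves q4, q6 unreachable — 2 in total.

2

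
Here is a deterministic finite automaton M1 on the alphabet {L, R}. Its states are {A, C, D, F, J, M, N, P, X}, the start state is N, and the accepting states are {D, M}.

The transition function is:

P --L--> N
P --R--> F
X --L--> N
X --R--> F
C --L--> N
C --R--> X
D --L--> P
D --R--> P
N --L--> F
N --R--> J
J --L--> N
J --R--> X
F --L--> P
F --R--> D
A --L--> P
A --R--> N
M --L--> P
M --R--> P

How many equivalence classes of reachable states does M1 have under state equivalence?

5

States {A,C,M} cannot be reached from the start state, so discard them.
Initial partition by acceptance: {D} | {F,J,N,P,X}.
Split {F,J,N,P,X} by δ(·,R) → {J,N,P,X} and {F}.
On input L, block {J,N,P,X} splits into {J,P,X} and {N}.
On input R, block {J,P,X} splits into {P,X} and {J}.
Stable partition: {D} | {P,X} | {F} | {N} | {J} — 5 equivalence classes.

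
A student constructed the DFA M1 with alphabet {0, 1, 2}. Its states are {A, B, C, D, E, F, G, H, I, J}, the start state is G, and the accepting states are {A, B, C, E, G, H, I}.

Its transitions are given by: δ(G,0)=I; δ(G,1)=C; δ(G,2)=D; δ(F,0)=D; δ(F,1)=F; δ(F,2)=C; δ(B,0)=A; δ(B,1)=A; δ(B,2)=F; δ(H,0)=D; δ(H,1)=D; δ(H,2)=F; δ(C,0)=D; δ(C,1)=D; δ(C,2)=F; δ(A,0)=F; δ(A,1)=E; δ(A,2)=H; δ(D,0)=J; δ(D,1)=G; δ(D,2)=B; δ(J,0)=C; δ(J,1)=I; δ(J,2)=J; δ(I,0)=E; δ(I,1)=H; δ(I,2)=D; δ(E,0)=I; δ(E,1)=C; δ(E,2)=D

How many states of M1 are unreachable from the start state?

0

Every one of the 10 states is reachable from G.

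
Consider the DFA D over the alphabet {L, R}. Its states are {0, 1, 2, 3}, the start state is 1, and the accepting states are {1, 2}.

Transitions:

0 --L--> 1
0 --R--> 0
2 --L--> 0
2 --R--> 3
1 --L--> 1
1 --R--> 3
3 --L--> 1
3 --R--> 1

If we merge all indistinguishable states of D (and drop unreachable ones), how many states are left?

Reachable states from the start: {1,3}. Unreachable: {0,2} — drop them.
Initial partition by acceptance: {1} | {3}.
The partition is now stable with 2 blocks: {1} | {3}.

2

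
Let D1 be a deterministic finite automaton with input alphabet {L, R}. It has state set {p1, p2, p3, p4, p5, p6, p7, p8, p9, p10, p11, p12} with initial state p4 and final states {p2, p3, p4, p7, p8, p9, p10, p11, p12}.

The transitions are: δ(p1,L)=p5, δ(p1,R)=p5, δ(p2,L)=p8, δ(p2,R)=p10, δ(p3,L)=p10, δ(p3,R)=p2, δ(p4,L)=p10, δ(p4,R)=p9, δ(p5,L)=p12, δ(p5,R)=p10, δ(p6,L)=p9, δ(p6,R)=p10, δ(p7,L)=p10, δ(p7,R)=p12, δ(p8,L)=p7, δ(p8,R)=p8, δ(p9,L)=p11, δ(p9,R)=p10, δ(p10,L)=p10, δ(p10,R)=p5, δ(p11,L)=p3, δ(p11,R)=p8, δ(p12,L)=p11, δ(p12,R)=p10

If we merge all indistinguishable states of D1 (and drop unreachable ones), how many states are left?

Reachable states from the start: {p2,p3,p4,p5,p7,p8,p9,p10,p11,p12}. Unreachable: {p1,p6} — drop them.
P0 = {p2,p3,p4,p7,p8,p9,p10,p11,p12} | {p5}.
Refine {p2,p3,p4,p7,p8,p9,p10,p11,p12} on symbol R: members go to different blocks, giving {p2,p3,p4,p7,p8,p9,p11,p12} and {p10}.
Split {p2,p3,p4,p7,p8,p9,p11,p12} by δ(·,L) → {p2,p8,p9,p11,p12} and {p3,p4,p7}.
Split {p2,p8,p9,p11,p12} by δ(·,L) → {p2,p9,p12} and {p8,p11}.
No further refinement is possible. Final partition (5 blocks): {p2,p9,p12} | {p5} | {p10} | {p3,p4,p7} | {p8,p11}.

5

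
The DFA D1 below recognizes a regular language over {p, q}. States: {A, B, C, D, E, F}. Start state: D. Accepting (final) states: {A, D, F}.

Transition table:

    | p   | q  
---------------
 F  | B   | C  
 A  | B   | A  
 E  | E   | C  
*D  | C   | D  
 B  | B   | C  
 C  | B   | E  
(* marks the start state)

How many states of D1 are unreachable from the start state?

Starting at D and following transitions, the reachable set is {B, C, D, E}. That leaves A, F unreachable — 2 in total.

2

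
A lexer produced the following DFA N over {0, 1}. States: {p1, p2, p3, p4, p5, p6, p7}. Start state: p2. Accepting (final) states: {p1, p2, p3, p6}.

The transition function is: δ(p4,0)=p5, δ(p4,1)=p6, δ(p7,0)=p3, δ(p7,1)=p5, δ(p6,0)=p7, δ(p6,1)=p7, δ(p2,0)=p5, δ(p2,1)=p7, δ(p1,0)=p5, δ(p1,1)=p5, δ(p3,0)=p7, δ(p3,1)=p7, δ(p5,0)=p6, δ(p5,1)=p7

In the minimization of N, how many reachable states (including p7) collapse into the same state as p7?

2

Reachable states from the start: {p2,p3,p5,p6,p7}. Unreachable: {p1,p4} — drop them.
Start with accepting vs non-accepting: {p2,p3,p6} | {p5,p7}.
No further refinement is possible. Final partition (2 blocks): {p2,p3,p6} | {p5,p7}.
State p7 belongs to the block {p5,p7}, which has 2 states.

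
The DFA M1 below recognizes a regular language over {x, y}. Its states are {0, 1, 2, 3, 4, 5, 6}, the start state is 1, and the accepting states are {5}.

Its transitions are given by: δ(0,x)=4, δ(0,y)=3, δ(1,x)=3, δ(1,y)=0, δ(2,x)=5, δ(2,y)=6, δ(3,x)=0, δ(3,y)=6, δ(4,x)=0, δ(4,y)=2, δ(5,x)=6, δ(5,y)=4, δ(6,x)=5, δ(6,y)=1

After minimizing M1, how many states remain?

All states are reachable from the start state.
P0 = {5} | {0,1,2,3,4,6}.
Refine {0,1,2,3,4,6} on symbol x: members go to different blocks, giving {0,1,3,4} and {2,6}.
Split {0,1,3,4} by δ(·,y) → {0,1} and {3,4}.
Split {0,1} by δ(·,y) → {0} and {1}.
Refine {2,6} on symbol y: members go to different blocks, giving {2} and {6}.
On input y, block {3,4} splits into {3} and {4}.
The partition is now stable with 7 blocks: {5} | {0} | {2} | {3} | {1} | {6} | {4}.

7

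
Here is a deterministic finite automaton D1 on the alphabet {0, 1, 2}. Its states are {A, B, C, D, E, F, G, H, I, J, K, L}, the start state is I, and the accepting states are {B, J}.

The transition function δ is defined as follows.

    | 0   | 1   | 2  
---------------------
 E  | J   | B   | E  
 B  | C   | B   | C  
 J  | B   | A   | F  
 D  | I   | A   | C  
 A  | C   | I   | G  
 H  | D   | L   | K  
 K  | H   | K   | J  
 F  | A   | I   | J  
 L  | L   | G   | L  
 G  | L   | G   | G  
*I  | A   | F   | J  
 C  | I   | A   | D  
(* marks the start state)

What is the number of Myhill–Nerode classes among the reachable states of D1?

States {E,H,K} cannot be reached from the start state, so discard them.
P0 = {B,J} | {A,C,D,F,G,I,L}.
On input 0, block {B,J} splits into {B} and {J}.
Refine {A,C,D,F,G,I,L} on symbol 2: members go to different blocks, giving {A,C,D,G,L} and {F,I}.
Refine {A,C,D,G,L} on symbol 0: members go to different blocks, giving {A,G,L} and {C,D}.
On input 0, block {A,G,L} splits into {G,L} and {A}.
No further refinement is possible. Final partition (6 blocks): {B} | {G,L} | {J} | {F,I} | {C,D} | {A}.

6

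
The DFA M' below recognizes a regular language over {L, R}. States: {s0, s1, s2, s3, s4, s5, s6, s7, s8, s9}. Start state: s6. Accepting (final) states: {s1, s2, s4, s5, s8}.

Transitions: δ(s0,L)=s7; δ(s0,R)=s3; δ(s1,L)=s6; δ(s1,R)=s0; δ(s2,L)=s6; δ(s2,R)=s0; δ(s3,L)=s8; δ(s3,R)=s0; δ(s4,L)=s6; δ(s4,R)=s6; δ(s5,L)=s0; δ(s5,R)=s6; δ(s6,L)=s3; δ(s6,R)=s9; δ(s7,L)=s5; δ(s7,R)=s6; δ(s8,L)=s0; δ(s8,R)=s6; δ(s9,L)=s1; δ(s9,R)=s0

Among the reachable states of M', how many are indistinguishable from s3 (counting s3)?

3

First remove the unreachable states {s2,s4}; 8 states remain.
P0 = {s1,s5,s8} | {s0,s3,s6,s7,s9}.
Refine {s0,s3,s6,s7,s9} on symbol L: members go to different blocks, giving {s3,s7,s9} and {s0,s6}.
Stable partition: {s1,s5,s8} | {s3,s7,s9} | {s0,s6} — 3 equivalence classes.
The equivalence class containing s3 is {s3,s7,s9}, of size 3.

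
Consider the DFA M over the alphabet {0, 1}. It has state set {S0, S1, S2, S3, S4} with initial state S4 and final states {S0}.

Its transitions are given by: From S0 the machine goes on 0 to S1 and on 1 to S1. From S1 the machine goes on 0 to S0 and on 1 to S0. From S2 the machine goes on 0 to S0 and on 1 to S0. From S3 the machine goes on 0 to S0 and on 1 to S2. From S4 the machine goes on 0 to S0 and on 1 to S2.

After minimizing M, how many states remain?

States {S3} cannot be reached from the start state, so discard them.
Start with accepting vs non-accepting: {S0} | {S1,S2,S4}.
Refine {S1,S2,S4} on symbol 1: members go to different blocks, giving {S1,S2} and {S4}.
The partition is now stable with 3 blocks: {S0} | {S1,S2} | {S4}.

3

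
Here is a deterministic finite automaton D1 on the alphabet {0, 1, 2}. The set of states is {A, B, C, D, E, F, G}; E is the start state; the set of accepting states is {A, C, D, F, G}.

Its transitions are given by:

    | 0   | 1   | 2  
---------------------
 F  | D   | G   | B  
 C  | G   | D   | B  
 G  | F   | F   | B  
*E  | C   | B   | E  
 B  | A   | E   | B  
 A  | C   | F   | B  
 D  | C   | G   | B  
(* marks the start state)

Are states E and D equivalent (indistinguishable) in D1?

No

All states are reachable from the start state.
Initial partition by acceptance: {A,C,D,F,G} | {B,E}.
Stable partition: {A,C,D,F,G} | {B,E} — 2 equivalence classes.
E and D end up in different blocks, so they are distinguishable. For instance, the string 'ε' is accepted from only D.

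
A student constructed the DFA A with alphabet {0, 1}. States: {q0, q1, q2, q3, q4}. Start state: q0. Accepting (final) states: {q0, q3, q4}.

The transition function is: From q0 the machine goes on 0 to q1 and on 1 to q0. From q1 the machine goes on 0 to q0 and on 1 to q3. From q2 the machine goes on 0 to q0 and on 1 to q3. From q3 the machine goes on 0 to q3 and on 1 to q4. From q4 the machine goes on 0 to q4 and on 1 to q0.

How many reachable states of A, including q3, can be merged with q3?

1

Reachable states from the start: {q0,q1,q3,q4}. Unreachable: {q2} — drop them.
Start with accepting vs non-accepting: {q0,q3,q4} | {q1}.
On input 0, block {q0,q3,q4} splits into {q3,q4} and {q0}.
On input 1, block {q3,q4} splits into {q3} and {q4}.
No further refinement is possible. Final partition (4 blocks): {q3} | {q1} | {q0} | {q4}.
State q3 belongs to the block {q3}, which has 1 states.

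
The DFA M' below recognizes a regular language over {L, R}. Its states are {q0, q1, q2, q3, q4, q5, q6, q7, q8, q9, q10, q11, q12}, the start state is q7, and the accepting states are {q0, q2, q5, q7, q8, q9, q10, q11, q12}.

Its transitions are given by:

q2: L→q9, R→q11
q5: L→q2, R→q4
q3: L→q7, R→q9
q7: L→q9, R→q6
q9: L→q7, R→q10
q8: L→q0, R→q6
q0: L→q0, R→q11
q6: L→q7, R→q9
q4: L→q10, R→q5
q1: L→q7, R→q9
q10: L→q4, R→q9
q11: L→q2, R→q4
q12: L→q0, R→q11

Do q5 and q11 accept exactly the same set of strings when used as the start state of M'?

Yes

States {q0,q1,q3,q8,q12} cannot be reached from the start state, so discard them.
P0 = {q2,q5,q7,q9,q10,q11} | {q4,q6}.
Refine {q2,q5,q7,q9,q10,q11} on symbol L: members go to different blocks, giving {q2,q5,q7,q9,q11} and {q10}.
On input R, block {q2,q5,q7,q9,q11} splits into {q5,q7,q11} and {q2} and {q9}.
On input L, block {q5,q7,q11} splits into {q5,q11} and {q7}.
Split {q4,q6} by δ(·,L) → {q4} and {q6}.
The partition is now stable with 7 blocks: {q5,q11} | {q4} | {q10} | {q2} | {q9} | {q7} | {q6}.
q5 and q11 lie in the same block of the stable partition, so they are equivalent — no string distinguishes them.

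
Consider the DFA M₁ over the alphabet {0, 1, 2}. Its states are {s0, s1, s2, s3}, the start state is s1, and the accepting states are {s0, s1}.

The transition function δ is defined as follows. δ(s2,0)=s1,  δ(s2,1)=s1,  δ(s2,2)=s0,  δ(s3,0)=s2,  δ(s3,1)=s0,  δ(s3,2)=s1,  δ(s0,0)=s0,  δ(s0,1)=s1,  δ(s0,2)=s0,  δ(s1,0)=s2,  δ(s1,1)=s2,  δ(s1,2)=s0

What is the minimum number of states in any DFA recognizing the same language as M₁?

3

First remove the unreachable states {s3}; 3 states remain.
P0 = {s0,s1} | {s2}.
Split {s0,s1} by δ(·,0) → {s0} and {s1}.
Stable partition: {s0} | {s2} | {s1} — 3 equivalence classes.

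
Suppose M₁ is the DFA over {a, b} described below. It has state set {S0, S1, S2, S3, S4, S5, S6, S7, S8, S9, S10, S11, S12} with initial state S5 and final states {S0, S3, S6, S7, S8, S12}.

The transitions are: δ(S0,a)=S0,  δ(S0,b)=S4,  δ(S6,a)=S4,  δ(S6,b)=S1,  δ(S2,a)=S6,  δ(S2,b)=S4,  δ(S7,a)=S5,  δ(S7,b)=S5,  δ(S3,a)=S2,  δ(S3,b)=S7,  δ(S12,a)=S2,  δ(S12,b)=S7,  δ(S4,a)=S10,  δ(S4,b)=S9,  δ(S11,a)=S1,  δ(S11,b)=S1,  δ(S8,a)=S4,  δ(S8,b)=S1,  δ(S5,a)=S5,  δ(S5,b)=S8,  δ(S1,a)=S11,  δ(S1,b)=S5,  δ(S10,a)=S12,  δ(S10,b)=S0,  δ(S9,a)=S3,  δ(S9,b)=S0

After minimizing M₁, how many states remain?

10

Initial partition by acceptance: {S0,S3,S6,S7,S8,S12} | {S1,S2,S4,S5,S9,S10,S11}.
On input a, block {S0,S3,S6,S7,S8,S12} splits into {S3,S6,S7,S8,S12} and {S0}.
On input b, block {S3,S6,S7,S8,S12} splits into {S6,S7,S8} and {S3,S12}.
Refine {S1,S2,S4,S5,S9,S10,S11} on symbol a: members go to different blocks, giving {S1,S4,S5,S11} and {S9,S10} and {S2}.
On input a, block {S1,S4,S5,S11} splits into {S1,S5,S11} and {S4}.
Split {S6,S7,S8} by δ(·,a) → {S6,S8} and {S7}.
On input b, block {S1,S5,S11} splits into {S1,S11} and {S5}.
Refine {S1,S11} on symbol b: members go to different blocks, giving {S1} and {S11}.
Stable partition: {S6,S8} | {S1} | {S0} | {S3,S12} | {S9,S10} | {S2} | {S4} | {S7} | {S5} | {S11} — 10 equivalence classes.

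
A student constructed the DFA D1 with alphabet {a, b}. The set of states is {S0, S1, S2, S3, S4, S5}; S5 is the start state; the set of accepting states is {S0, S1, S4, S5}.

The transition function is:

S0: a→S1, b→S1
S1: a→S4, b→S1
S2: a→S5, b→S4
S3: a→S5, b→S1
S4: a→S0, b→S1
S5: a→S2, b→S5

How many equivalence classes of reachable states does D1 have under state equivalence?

States {S3} cannot be reached from the start state, so discard them.
P0 = {S0,S1,S4,S5} | {S2}.
Refine {S0,S1,S4,S5} on symbol a: members go to different blocks, giving {S0,S1,S4} and {S5}.
The partition is now stable with 3 blocks: {S0,S1,S4} | {S2} | {S5}.

3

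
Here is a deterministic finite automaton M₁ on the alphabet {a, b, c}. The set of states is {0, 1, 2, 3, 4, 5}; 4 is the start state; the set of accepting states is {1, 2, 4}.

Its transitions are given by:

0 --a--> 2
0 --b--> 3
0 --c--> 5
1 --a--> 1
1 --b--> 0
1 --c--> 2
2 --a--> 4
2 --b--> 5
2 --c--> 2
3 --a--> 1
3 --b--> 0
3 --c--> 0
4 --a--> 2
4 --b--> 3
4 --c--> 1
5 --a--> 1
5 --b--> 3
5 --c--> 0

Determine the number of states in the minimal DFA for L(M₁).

2

Start with accepting vs non-accepting: {1,2,4} | {0,3,5}.
The partition is now stable with 2 blocks: {1,2,4} | {0,3,5}.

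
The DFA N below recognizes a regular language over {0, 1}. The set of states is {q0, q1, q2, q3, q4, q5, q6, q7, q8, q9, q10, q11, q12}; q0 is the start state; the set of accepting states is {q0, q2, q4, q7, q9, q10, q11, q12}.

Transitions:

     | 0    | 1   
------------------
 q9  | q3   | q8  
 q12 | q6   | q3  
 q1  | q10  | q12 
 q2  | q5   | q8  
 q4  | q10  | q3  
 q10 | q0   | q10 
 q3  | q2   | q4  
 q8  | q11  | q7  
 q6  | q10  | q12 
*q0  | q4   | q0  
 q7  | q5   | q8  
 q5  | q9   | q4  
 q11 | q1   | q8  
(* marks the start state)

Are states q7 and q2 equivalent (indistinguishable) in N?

Yes

Initial partition by acceptance: {q0,q2,q4,q7,q9,q10,q11,q12} | {q1,q3,q5,q6,q8}.
Split {q0,q2,q4,q7,q9,q10,q11,q12} by δ(·,0) → {q2,q7,q9,q11,q12} and {q0,q4,q10}.
Refine {q1,q3,q5,q6,q8} on symbol 0: members go to different blocks, giving {q3,q5,q8} and {q1,q6}.
Refine {q2,q7,q9,q11,q12} on symbol 0: members go to different blocks, giving {q2,q7,q9} and {q11,q12}.
Refine {q3,q5,q8} on symbol 0: members go to different blocks, giving {q3,q5} and {q8}.
On input 1, block {q0,q4,q10} splits into {q0,q10} and {q4}.
Split {q0,q10} by δ(·,0) → {q0} and {q10}.
On input 1, block {q11,q12} splits into {q11} and {q12}.
The partition is now stable with 9 blocks: {q2,q7,q9} | {q3,q5} | {q0} | {q1,q6} | {q11} | {q8} | {q4} | {q10} | {q12}.
q7 and q2 lie in the same block of the stable partition, so they are equivalent — no string distinguishes them.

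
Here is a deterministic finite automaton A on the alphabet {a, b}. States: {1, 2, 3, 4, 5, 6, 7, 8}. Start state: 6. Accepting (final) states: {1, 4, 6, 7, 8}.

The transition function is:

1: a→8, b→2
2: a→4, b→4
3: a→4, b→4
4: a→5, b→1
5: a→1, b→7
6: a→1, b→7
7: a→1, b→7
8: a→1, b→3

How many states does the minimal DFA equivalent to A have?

P0 = {1,4,6,7,8} | {2,3,5}.
Refine {1,4,6,7,8} on symbol a: members go to different blocks, giving {1,6,7,8} and {4}.
Refine {1,6,7,8} on symbol b: members go to different blocks, giving {1,8} and {6,7}.
Refine {2,3,5} on symbol a: members go to different blocks, giving {2,3} and {5}.
No further refinement is possible. Final partition (5 blocks): {1,8} | {2,3} | {4} | {6,7} | {5}.

5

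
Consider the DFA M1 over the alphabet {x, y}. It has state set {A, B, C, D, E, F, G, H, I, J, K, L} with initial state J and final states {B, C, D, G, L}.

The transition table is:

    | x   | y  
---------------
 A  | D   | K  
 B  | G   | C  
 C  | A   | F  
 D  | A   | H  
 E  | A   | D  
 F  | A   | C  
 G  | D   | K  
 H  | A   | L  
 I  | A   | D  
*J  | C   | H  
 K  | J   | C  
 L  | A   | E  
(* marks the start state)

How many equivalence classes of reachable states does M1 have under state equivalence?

States {B,G,I} cannot be reached from the start state, so discard them.
Initial partition by acceptance: {C,D,L} | {A,E,F,H,J,K}.
Refine {A,E,F,H,J,K} on symbol x: members go to different blocks, giving {E,F,H,K} and {A,J}.
Stable partition: {C,D,L} | {E,F,H,K} | {A,J} — 3 equivalence classes.

3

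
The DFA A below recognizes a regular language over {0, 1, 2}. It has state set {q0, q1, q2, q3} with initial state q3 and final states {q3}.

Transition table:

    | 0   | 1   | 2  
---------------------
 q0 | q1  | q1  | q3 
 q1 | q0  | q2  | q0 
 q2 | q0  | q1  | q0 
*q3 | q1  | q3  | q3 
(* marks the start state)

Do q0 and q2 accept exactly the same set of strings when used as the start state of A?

Every state is reachable, so we keep all 4.
Start with accepting vs non-accepting: {q3} | {q0,q1,q2}.
Split {q0,q1,q2} by δ(·,2) → {q1,q2} and {q0}.
Stable partition: {q3} | {q1,q2} | {q0} — 3 equivalence classes.
q0 and q2 end up in different blocks, so they are distinguishable. For instance, the string '2' is accepted from only q0.

No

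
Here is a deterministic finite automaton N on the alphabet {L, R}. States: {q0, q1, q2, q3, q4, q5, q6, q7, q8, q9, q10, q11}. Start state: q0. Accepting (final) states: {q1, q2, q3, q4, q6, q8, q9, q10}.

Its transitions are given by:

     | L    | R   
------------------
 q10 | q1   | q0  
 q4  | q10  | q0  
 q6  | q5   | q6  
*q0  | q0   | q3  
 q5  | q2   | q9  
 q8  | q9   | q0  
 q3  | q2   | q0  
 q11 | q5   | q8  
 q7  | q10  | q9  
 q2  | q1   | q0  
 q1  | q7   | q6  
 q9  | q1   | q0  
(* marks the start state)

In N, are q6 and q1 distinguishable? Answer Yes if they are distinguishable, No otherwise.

No

States {q4,q8,q11} cannot be reached from the start state, so discard them.
Start with accepting vs non-accepting: {q1,q2,q3,q6,q9,q10} | {q0,q5,q7}.
On input L, block {q1,q2,q3,q6,q9,q10} splits into {q2,q3,q9,q10} and {q1,q6}.
Split {q2,q3,q9,q10} by δ(·,L) → {q2,q9,q10} and {q3}.
Split {q0,q5,q7} by δ(·,L) → {q5,q7} and {q0}.
Stable partition: {q2,q9,q10} | {q5,q7} | {q1,q6} | {q3} | {q0} — 5 equivalence classes.
q6 and q1 lie in the same block of the stable partition, so they are equivalent — no string distinguishes them.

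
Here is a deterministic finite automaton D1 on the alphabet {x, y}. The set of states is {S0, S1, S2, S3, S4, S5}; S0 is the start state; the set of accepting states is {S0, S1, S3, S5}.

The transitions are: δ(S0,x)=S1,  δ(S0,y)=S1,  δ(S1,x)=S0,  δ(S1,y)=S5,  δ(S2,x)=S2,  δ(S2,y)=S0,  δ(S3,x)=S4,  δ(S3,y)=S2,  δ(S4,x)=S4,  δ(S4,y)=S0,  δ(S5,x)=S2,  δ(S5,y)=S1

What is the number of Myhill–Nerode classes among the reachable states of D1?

4

First remove the unreachable states {S3,S4}; 4 states remain.
Initial partition by acceptance: {S0,S1,S5} | {S2}.
Refine {S0,S1,S5} on symbol x: members go to different blocks, giving {S0,S1} and {S5}.
Split {S0,S1} by δ(·,y) → {S0} and {S1}.
The partition is now stable with 4 blocks: {S0} | {S2} | {S5} | {S1}.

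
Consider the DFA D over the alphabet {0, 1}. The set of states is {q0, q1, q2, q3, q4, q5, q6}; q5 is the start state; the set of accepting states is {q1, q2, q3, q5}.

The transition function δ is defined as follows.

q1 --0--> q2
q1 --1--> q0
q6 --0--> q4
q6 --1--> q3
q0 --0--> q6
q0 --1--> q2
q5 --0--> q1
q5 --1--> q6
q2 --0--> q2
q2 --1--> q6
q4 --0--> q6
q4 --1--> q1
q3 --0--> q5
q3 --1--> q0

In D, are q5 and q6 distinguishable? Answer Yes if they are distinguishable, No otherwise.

All states are reachable from the start state.
Start with accepting vs non-accepting: {q1,q2,q3,q5} | {q0,q4,q6}.
Stable partition: {q1,q2,q3,q5} | {q0,q4,q6} — 2 equivalence classes.
q5 and q6 end up in different blocks, so they are distinguishable. For instance, the string 'ε' is accepted from only q5.

Yes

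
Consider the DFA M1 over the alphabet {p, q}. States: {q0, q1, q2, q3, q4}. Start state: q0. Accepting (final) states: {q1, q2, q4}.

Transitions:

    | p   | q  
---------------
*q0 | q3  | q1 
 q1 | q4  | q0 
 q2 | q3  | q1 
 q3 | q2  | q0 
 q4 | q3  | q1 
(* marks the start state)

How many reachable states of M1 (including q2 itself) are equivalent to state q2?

2

All states are reachable from the start state.
Initial partition by acceptance: {q1,q2,q4} | {q0,q3}.
Split {q1,q2,q4} by δ(·,p) → {q2,q4} and {q1}.
Split {q0,q3} by δ(·,p) → {q0} and {q3}.
The partition is now stable with 4 blocks: {q2,q4} | {q0} | {q1} | {q3}.
The equivalence class containing q2 is {q2,q4}, of size 2.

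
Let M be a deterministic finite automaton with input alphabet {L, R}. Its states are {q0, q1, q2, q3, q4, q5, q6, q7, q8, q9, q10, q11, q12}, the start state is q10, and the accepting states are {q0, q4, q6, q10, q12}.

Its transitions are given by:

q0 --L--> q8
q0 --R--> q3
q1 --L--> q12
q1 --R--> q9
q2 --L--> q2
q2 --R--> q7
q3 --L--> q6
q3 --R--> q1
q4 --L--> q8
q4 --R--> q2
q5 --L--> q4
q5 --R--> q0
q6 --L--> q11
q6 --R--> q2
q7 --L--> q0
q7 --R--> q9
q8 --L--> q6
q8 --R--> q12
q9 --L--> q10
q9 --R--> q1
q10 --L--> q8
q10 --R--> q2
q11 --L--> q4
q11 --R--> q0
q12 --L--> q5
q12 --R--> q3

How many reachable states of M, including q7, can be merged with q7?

All states are reachable from the start state.
P0 = {q0,q4,q6,q10,q12} | {q1,q2,q3,q5,q7,q8,q9,q11}.
Refine {q1,q2,q3,q5,q7,q8,q9,q11} on symbol L: members go to different blocks, giving {q1,q3,q5,q7,q8,q9,q11} and {q2}.
On input R, block {q0,q4,q6,q10,q12} splits into {q4,q6,q10} and {q0,q12}.
Split {q1,q3,q5,q7,q8,q9,q11} by δ(·,L) → {q3,q5,q8,q9,q11} and {q1,q7}.
Split {q3,q5,q8,q9,q11} by δ(·,R) → {q5,q8,q11} and {q3,q9}.
No further refinement is possible. Final partition (6 blocks): {q4,q6,q10} | {q5,q8,q11} | {q2} | {q0,q12} | {q1,q7} | {q3,q9}.
State q7 belongs to the block {q1,q7}, which has 2 states.

2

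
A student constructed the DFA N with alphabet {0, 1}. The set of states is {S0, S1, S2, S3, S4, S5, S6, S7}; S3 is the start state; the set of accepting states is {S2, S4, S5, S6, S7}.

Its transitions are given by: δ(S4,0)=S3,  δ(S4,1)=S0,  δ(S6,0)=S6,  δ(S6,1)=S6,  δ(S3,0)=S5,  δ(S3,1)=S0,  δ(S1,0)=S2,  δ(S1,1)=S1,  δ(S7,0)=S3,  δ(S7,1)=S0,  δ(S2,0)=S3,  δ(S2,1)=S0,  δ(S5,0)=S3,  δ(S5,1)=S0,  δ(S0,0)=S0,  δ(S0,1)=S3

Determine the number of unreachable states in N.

5

BFS from S3 reaches {S0, S3, S5}; the 5 state(s) S1, S2, S4, S6, S7 are never visited.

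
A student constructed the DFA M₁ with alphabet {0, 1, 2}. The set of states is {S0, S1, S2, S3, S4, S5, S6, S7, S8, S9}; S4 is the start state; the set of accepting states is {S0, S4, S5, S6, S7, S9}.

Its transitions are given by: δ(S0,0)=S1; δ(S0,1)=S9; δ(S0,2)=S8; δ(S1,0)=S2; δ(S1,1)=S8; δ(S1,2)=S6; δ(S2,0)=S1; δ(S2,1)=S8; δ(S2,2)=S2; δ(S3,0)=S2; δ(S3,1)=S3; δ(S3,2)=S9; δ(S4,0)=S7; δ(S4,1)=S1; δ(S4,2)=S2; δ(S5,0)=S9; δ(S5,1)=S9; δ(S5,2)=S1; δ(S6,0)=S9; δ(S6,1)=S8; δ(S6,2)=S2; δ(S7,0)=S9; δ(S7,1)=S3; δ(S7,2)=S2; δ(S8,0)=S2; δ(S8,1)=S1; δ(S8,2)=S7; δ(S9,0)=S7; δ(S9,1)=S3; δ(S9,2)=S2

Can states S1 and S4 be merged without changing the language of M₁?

No

Reachable states from the start: {S1,S2,S3,S4,S6,S7,S8,S9}. Unreachable: {S0,S5} — drop them.
Initial partition by acceptance: {S4,S6,S7,S9} | {S1,S2,S3,S8}.
Split {S1,S2,S3,S8} by δ(·,2) → {S1,S3,S8} and {S2}.
The partition is now stable with 3 blocks: {S4,S6,S7,S9} | {S1,S3,S8} | {S2}.
S1 and S4 end up in different blocks, so they are distinguishable. For instance, the string 'ε' is accepted from only S4.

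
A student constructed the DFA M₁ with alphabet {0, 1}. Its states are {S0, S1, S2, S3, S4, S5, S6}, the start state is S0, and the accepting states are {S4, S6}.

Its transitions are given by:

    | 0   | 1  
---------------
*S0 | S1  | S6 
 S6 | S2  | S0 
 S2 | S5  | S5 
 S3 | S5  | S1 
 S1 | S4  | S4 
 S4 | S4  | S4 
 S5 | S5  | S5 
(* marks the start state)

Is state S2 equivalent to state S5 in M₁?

Reachable states from the start: {S0,S1,S2,S4,S5,S6}. Unreachable: {S3} — drop them.
Initial partition by acceptance: {S4,S6} | {S0,S1,S2,S5}.
On input 0, block {S4,S6} splits into {S4} and {S6}.
Split {S0,S1,S2,S5} by δ(·,0) → {S0,S2,S5} and {S1}.
Split {S0,S2,S5} by δ(·,0) → {S2,S5} and {S0}.
Stable partition: {S4} | {S2,S5} | {S6} | {S1} | {S0} — 5 equivalence classes.
S2 and S5 lie in the same block of the stable partition, so they are equivalent — no string distinguishes them.

Yes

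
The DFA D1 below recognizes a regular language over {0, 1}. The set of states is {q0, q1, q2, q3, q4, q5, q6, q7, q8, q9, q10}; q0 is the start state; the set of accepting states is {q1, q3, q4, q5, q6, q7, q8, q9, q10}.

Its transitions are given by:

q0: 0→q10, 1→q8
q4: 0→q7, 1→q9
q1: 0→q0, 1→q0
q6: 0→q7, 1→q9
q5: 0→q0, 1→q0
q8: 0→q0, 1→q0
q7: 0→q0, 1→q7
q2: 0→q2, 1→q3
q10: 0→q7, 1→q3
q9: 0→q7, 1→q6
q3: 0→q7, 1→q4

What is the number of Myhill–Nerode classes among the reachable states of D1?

States {q1,q2,q5} cannot be reached from the start state, so discard them.
Start with accepting vs non-accepting: {q3,q4,q6,q7,q8,q9,q10} | {q0}.
Split {q3,q4,q6,q7,q8,q9,q10} by δ(·,0) → {q3,q4,q6,q9,q10} and {q7,q8}.
Refine {q7,q8} on symbol 1: members go to different blocks, giving {q7} and {q8}.
No further refinement is possible. Final partition (4 blocks): {q3,q4,q6,q9,q10} | {q0} | {q7} | {q8}.

4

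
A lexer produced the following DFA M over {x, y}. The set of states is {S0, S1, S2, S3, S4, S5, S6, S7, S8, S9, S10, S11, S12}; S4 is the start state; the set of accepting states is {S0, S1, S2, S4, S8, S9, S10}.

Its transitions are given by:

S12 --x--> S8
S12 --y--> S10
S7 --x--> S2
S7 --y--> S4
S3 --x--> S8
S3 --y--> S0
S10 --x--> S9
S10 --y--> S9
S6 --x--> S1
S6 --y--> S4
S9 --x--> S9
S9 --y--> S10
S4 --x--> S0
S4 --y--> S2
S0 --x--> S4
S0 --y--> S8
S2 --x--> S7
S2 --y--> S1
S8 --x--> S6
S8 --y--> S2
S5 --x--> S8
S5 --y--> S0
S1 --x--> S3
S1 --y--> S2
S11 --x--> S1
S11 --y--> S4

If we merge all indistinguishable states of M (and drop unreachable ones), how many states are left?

First remove the unreachable states {S5,S9,S10,S11,S12}; 8 states remain.
Initial partition by acceptance: {S0,S1,S2,S4,S8} | {S3,S6,S7}.
Refine {S0,S1,S2,S4,S8} on symbol x: members go to different blocks, giving {S1,S2,S8} and {S0,S4}.
The partition is now stable with 3 blocks: {S1,S2,S8} | {S3,S6,S7} | {S0,S4}.

3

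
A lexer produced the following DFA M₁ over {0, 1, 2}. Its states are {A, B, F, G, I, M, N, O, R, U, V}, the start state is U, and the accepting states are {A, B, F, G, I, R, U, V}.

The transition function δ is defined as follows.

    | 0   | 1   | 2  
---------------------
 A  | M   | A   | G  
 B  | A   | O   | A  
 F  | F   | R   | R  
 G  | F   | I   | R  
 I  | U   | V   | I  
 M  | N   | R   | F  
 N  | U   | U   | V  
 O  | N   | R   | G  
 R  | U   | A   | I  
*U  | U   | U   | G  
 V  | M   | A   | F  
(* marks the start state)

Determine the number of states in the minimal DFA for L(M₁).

States {B,O} cannot be reached from the start state, so discard them.
P0 = {A,F,G,I,R,U,V} | {M,N}.
Refine {A,F,G,I,R,U,V} on symbol 0: members go to different blocks, giving {F,G,I,R,U} and {A,V}.
On input 1, block {F,G,I,R,U} splits into {F,G,U} and {I,R}.
Refine {F,G,U} on symbol 1: members go to different blocks, giving {F,G} and {U}.
Refine {M,N} on symbol 0: members go to different blocks, giving {N} and {M}.
No further refinement is possible. Final partition (6 blocks): {F,G} | {N} | {A,V} | {I,R} | {U} | {M}.

6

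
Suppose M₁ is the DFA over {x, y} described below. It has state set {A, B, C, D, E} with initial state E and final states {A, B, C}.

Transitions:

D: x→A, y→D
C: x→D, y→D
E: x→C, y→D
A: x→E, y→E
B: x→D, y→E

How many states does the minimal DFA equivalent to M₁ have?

First remove the unreachable states {B}; 4 states remain.
Start with accepting vs non-accepting: {A,C} | {D,E}.
No further refinement is possible. Final partition (2 blocks): {A,C} | {D,E}.

2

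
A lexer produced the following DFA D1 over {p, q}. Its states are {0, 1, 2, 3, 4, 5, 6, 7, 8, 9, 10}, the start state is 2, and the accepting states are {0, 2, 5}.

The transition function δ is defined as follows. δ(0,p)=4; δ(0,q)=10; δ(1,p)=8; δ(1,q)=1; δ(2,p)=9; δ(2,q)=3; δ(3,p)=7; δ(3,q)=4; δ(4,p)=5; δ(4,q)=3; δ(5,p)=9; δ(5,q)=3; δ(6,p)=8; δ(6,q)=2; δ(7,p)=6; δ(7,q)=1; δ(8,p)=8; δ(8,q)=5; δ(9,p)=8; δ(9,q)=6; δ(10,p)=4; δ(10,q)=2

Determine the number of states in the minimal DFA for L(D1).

6

Reachable states from the start: {1,2,3,4,5,6,7,8,9}. Unreachable: {0,10} — drop them.
Initial partition by acceptance: {2,5} | {1,3,4,6,7,8,9}.
Refine {1,3,4,6,7,8,9} on symbol p: members go to different blocks, giving {1,3,6,7,8,9} and {4}.
Refine {1,3,6,7,8,9} on symbol q: members go to different blocks, giving {1,7,9} and {6,8} and {3}.
Split {1,7,9} by δ(·,q) → {1,7} and {9}.
No further refinement is possible. Final partition (6 blocks): {2,5} | {1,7} | {4} | {6,8} | {3} | {9}.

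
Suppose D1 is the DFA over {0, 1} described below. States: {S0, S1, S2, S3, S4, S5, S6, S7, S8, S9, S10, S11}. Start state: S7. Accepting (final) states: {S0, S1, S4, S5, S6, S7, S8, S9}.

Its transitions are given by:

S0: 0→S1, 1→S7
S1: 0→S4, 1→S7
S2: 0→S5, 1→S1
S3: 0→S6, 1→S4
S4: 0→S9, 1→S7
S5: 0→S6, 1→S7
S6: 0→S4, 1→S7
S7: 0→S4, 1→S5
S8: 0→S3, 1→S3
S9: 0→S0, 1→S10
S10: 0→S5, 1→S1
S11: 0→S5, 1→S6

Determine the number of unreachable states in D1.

BFS from S7 reaches {S0, S1, S4, S5, S6, S7, S9, S10}; the 4 state(s) S2, S3, S8, S11 are never visited.

4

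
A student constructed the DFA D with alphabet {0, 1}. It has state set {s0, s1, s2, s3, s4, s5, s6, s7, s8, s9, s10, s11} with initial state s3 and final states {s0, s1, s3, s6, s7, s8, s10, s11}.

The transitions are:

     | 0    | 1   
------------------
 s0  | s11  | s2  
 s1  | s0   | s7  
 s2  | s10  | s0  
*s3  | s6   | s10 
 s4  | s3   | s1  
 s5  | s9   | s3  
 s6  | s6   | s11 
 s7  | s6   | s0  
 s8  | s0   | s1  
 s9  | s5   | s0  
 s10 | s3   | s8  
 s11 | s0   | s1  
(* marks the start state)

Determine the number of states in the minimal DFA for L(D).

8

First remove the unreachable states {s4,s5,s9}; 9 states remain.
Initial partition by acceptance: {s0,s1,s3,s6,s7,s8,s10,s11} | {s2}.
Refine {s0,s1,s3,s6,s7,s8,s10,s11} on symbol 1: members go to different blocks, giving {s1,s3,s6,s7,s8,s10,s11} and {s0}.
Split {s1,s3,s6,s7,s8,s10,s11} by δ(·,0) → {s3,s6,s7,s10} and {s1,s8,s11}.
Split {s3,s6,s7,s10} by δ(·,1) → {s6,s10} and {s3} and {s7}.
On input 0, block {s6,s10} splits into {s6} and {s10}.
Refine {s1,s8,s11} on symbol 1: members go to different blocks, giving {s8,s11} and {s1}.
No further refinement is possible. Final partition (8 blocks): {s6} | {s2} | {s0} | {s8,s11} | {s3} | {s7} | {s10} | {s1}.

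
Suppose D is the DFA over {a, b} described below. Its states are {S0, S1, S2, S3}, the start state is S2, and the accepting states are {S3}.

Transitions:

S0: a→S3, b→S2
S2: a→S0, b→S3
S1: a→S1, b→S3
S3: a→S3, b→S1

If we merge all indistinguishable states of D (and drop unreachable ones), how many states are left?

P0 = {S3} | {S0,S1,S2}.
Refine {S0,S1,S2} on symbol a: members go to different blocks, giving {S1,S2} and {S0}.
Refine {S1,S2} on symbol a: members go to different blocks, giving {S1} and {S2}.
The partition is now stable with 4 blocks: {S3} | {S1} | {S0} | {S2}.

4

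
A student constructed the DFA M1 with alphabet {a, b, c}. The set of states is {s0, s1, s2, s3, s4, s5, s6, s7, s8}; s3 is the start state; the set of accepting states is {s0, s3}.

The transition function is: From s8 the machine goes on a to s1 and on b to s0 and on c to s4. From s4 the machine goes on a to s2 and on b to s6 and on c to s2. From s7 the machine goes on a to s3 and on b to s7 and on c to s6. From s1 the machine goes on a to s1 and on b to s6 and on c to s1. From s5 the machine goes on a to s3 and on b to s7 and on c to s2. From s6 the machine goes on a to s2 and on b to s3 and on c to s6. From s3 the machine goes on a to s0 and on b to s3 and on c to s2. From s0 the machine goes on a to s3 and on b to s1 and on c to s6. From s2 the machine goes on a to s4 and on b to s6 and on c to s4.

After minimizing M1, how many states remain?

4

States {s5,s7,s8} cannot be reached from the start state, so discard them.
Start with accepting vs non-accepting: {s0,s3} | {s1,s2,s4,s6}.
Split {s0,s3} by δ(·,b) → {s0} and {s3}.
Split {s1,s2,s4,s6} by δ(·,b) → {s1,s2,s4} and {s6}.
Stable partition: {s0} | {s1,s2,s4} | {s3} | {s6} — 4 equivalence classes.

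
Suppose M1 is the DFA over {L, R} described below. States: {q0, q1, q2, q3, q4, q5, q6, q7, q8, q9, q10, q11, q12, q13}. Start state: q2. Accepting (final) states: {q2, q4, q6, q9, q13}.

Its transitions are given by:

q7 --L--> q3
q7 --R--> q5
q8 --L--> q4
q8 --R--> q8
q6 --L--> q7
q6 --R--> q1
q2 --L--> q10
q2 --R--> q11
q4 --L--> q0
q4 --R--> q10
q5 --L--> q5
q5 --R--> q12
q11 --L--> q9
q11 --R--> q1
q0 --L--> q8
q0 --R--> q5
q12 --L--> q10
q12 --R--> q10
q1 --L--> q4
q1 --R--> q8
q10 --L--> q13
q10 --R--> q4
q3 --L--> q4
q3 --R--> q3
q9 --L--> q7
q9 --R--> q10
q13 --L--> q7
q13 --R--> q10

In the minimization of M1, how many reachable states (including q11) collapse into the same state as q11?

4

Reachable states from the start: {q0,q1,q2,q3,q4,q5,q7,q8,q9,q10,q11,q12,q13}. Unreachable: {q6} — drop them.
Initial partition by acceptance: {q2,q4,q9,q13} | {q0,q1,q3,q5,q7,q8,q10,q11,q12}.
Refine {q0,q1,q3,q5,q7,q8,q10,q11,q12} on symbol L: members go to different blocks, giving {q1,q3,q8,q10,q11} and {q0,q5,q7,q12}.
On input L, block {q2,q4,q9,q13} splits into {q4,q9,q13} and {q2}.
On input R, block {q1,q3,q8,q10,q11} splits into {q1,q3,q8,q11} and {q10}.
Refine {q0,q5,q7,q12} on symbol L: members go to different blocks, giving {q0,q7} and {q5} and {q12}.
The partition is now stable with 7 blocks: {q4,q9,q13} | {q1,q3,q8,q11} | {q0,q7} | {q2} | {q10} | {q5} | {q12}.
State q11 belongs to the block {q1,q3,q8,q11}, which has 4 states.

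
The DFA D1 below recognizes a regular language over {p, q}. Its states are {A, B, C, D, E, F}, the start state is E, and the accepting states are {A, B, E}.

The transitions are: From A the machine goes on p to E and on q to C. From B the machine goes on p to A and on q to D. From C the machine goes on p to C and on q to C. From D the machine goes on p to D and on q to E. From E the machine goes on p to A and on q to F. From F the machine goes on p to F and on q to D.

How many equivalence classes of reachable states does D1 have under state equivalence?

5

States {B} cannot be reached from the start state, so discard them.
Initial partition by acceptance: {A,E} | {C,D,F}.
Split {C,D,F} by δ(·,q) → {C,F} and {D}.
Refine {C,F} on symbol q: members go to different blocks, giving {C} and {F}.
Refine {A,E} on symbol q: members go to different blocks, giving {A} and {E}.
No further refinement is possible. Final partition (5 blocks): {A} | {C} | {D} | {F} | {E}.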